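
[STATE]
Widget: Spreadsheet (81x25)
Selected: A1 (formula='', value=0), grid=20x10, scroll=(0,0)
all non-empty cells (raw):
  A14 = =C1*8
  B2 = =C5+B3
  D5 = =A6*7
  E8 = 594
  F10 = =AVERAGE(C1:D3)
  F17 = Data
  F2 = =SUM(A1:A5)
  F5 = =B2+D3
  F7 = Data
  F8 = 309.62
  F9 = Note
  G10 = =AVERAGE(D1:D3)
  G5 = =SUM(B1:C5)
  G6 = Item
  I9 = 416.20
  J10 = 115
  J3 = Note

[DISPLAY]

A1:                                                                              
       A       B       C       D       E       F       G       H       I       J 
---------------------------------------------------------------------------------
  1      [0]       0       0       0       0       0       0       0       0     
  2        0       0       0       0       0       0       0       0       0     
  3        0       0       0       0       0       0       0       0       0Note 
  4        0       0       0       0       0       0       0       0       0     
  5        0       0       0       0       0       0       0       0       0     
  6        0       0       0       0       0       0Item           0       0     
  7        0       0       0       0       0Data           0       0       0     
  8        0       0       0       0     594  309.62       0       0       0     
  9        0       0       0       0       0Note           0       0  416.20     
 10        0       0       0       0       0       0       0       0       0     
 11        0       0       0       0       0       0       0       0       0     
 12        0       0       0       0       0       0       0       0       0     
 13        0       0       0       0       0       0       0       0       0     
 14        0       0       0       0       0       0       0       0       0     
 15        0       0       0       0       0       0       0       0       0     
 16        0       0       0       0       0       0       0       0       0     
 17        0       0       0       0       0Data           0       0       0     
 18        0       0       0       0       0       0       0       0       0     
 19        0       0       0       0       0       0       0       0       0     
 20        0       0       0       0       0       0       0       0       0     
                                                                                 
                                                                                 


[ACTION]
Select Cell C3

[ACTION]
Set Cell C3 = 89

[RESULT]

C3: 89                                                                           
       A       B       C       D       E       F       G       H       I       J 
---------------------------------------------------------------------------------
  1        0       0       0       0       0       0       0       0       0     
  2        0       0       0       0       0       0       0       0       0     
  3        0       0    [89]       0       0       0       0       0       0Note 
  4        0       0       0       0       0       0       0       0       0     
  5        0       0       0       0       0       0      89       0       0     
  6        0       0       0       0       0       0Item           0       0     
  7        0       0       0       0       0Data           0       0       0     
  8        0       0       0       0     594  309.62       0       0       0     
  9        0       0       0       0       0Note           0       0  416.20     
 10        0       0       0       0       0   14.83       0       0       0     
 11        0       0       0       0       0       0       0       0       0     
 12        0       0       0       0       0       0       0       0       0     
 13        0       0       0       0       0       0       0       0       0     
 14        0       0       0       0       0       0       0       0       0     
 15        0       0       0       0       0       0       0       0       0     
 16        0       0       0       0       0       0       0       0       0     
 17        0       0       0       0       0Data           0       0       0     
 18        0       0       0       0       0       0       0       0       0     
 19        0       0       0       0       0       0       0       0       0     
 20        0       0       0       0       0       0       0       0       0     
                                                                                 
                                                                                 


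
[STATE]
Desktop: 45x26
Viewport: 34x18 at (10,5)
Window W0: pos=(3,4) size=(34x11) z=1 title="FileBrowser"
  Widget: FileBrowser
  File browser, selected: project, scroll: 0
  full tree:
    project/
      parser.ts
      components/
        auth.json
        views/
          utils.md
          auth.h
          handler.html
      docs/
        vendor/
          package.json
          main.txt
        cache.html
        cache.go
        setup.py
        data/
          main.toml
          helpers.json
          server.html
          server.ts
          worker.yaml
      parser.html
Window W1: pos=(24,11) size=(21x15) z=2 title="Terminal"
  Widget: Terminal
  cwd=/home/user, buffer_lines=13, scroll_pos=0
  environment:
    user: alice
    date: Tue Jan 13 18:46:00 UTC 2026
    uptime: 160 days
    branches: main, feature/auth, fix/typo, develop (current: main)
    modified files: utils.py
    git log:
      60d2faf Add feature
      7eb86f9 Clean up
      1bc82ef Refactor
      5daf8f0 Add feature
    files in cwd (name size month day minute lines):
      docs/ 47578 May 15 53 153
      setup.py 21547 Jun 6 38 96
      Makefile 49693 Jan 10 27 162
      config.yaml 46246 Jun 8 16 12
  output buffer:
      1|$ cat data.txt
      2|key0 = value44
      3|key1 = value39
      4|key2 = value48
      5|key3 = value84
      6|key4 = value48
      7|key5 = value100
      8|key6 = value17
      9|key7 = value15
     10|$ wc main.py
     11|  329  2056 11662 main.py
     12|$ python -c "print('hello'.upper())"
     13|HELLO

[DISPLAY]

rowser                    ┃       
──────────────────────────┨       
project/                  ┃       
rser.ts                   ┃       
] components/             ┃       
] docs/                   ┃       
rser.html     ┏━━━━━━━━━━━━━━━━━━━
              ┃ Terminal          
              ┠───────────────────
━━━━━━━━━━━━━━┃$ cat data.txt     
              ┃key0 = value44     
              ┃key1 = value39     
              ┃key2 = value48     
              ┃key3 = value84     
              ┃key4 = value48     
              ┃key5 = value100    
              ┃key6 = value17     
              ┃key7 = value15     


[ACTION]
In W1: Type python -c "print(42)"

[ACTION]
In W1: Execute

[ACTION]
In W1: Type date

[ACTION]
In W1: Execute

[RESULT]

rowser                    ┃       
──────────────────────────┨       
project/                  ┃       
rser.ts                   ┃       
] components/             ┃       
] docs/                   ┃       
rser.html     ┏━━━━━━━━━━━━━━━━━━━
              ┃ Terminal          
              ┠───────────────────
━━━━━━━━━━━━━━┃key6 = value17     
              ┃key7 = value15     
              ┃$ wc main.py       
              ┃  329  2056 11662 m
              ┃$ python -c "print(
              ┃HELLO              
              ┃$ python -c "print(
              ┃42                 
              ┃$ date             


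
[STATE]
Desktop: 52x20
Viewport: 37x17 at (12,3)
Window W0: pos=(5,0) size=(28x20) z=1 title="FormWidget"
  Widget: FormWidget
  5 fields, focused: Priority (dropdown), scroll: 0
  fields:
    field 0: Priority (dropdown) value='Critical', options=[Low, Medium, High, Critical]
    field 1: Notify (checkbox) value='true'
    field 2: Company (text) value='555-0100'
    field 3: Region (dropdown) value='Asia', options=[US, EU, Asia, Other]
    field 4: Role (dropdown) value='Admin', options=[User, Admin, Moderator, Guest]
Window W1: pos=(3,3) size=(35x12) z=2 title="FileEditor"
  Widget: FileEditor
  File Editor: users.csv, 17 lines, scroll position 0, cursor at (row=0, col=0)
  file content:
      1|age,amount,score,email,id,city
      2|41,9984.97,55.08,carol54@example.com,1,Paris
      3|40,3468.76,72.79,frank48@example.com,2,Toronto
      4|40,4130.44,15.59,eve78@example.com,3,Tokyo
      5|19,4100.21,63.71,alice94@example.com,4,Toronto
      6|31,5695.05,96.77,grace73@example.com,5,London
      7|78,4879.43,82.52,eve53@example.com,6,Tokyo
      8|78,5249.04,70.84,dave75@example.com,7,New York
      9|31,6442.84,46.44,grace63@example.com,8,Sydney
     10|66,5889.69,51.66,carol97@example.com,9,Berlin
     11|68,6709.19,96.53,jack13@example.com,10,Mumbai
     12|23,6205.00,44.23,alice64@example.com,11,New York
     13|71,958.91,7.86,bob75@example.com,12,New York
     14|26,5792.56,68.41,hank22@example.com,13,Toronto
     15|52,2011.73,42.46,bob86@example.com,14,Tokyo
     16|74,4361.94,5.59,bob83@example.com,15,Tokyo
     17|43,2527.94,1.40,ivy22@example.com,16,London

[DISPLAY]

━━━━━━━━━━━━━━━━━━━━━━━━━┓           
tor                      ┃           
─────────────────────────┨           
nt,score,email,id,city  ▲┃           
97,55.08,carol54@example█┃           
76,72.79,frank48@example░┃           
44,15.59,eve78@example.c░┃           
21,63.71,alice94@example░┃           
05,96.77,grace73@example░┃           
43,82.52,eve53@example.c░┃           
04,70.84,dave75@example.▼┃           
━━━━━━━━━━━━━━━━━━━━━━━━━┛           
                    ┃                
                    ┃                
                    ┃                
                    ┃                
━━━━━━━━━━━━━━━━━━━━┛                


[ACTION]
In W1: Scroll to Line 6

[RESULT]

━━━━━━━━━━━━━━━━━━━━━━━━━┓           
tor                      ┃           
─────────────────────────┨           
05,96.77,grace73@example▲┃           
43,82.52,eve53@example.c░┃           
04,70.84,dave75@example.░┃           
84,46.44,grace63@example░┃           
69,51.66,carol97@example█┃           
19,96.53,jack13@example.░┃           
00,44.23,alice64@example░┃           
1,7.86,bob75@example.com▼┃           
━━━━━━━━━━━━━━━━━━━━━━━━━┛           
                    ┃                
                    ┃                
                    ┃                
                    ┃                
━━━━━━━━━━━━━━━━━━━━┛                


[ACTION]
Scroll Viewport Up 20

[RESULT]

━━━━━━━━━━━━━━━━━━━━┓                
idget               ┃                
────────────────────┨                
━━━━━━━━━━━━━━━━━━━━━━━━━┓           
tor                      ┃           
─────────────────────────┨           
05,96.77,grace73@example▲┃           
43,82.52,eve53@example.c░┃           
04,70.84,dave75@example.░┃           
84,46.44,grace63@example░┃           
69,51.66,carol97@example█┃           
19,96.53,jack13@example.░┃           
00,44.23,alice64@example░┃           
1,7.86,bob75@example.com▼┃           
━━━━━━━━━━━━━━━━━━━━━━━━━┛           
                    ┃                
                    ┃                


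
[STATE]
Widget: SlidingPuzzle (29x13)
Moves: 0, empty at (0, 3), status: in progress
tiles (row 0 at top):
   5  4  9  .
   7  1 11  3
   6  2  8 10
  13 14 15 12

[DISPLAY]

┌────┬────┬────┬────┐        
│  5 │  4 │  9 │    │        
├────┼────┼────┼────┤        
│  7 │  1 │ 11 │  3 │        
├────┼────┼────┼────┤        
│  6 │  2 │  8 │ 10 │        
├────┼────┼────┼────┤        
│ 13 │ 14 │ 15 │ 12 │        
└────┴────┴────┴────┘        
Moves: 0                     
                             
                             
                             


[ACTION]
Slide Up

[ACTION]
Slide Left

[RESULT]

┌────┬────┬────┬────┐        
│  5 │  4 │  9 │  3 │        
├────┼────┼────┼────┤        
│  7 │  1 │ 11 │    │        
├────┼────┼────┼────┤        
│  6 │  2 │  8 │ 10 │        
├────┼────┼────┼────┤        
│ 13 │ 14 │ 15 │ 12 │        
└────┴────┴────┴────┘        
Moves: 1                     
                             
                             
                             


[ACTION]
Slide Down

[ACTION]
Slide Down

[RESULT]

┌────┬────┬────┬────┐        
│  5 │  4 │  9 │    │        
├────┼────┼────┼────┤        
│  7 │  1 │ 11 │  3 │        
├────┼────┼────┼────┤        
│  6 │  2 │  8 │ 10 │        
├────┼────┼────┼────┤        
│ 13 │ 14 │ 15 │ 12 │        
└────┴────┴────┴────┘        
Moves: 2                     
                             
                             
                             


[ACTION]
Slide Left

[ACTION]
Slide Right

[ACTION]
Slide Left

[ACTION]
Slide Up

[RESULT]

┌────┬────┬────┬────┐        
│  5 │  4 │  9 │  3 │        
├────┼────┼────┼────┤        
│  7 │  1 │ 11 │    │        
├────┼────┼────┼────┤        
│  6 │  2 │  8 │ 10 │        
├────┼────┼────┼────┤        
│ 13 │ 14 │ 15 │ 12 │        
└────┴────┴────┴────┘        
Moves: 5                     
                             
                             
                             


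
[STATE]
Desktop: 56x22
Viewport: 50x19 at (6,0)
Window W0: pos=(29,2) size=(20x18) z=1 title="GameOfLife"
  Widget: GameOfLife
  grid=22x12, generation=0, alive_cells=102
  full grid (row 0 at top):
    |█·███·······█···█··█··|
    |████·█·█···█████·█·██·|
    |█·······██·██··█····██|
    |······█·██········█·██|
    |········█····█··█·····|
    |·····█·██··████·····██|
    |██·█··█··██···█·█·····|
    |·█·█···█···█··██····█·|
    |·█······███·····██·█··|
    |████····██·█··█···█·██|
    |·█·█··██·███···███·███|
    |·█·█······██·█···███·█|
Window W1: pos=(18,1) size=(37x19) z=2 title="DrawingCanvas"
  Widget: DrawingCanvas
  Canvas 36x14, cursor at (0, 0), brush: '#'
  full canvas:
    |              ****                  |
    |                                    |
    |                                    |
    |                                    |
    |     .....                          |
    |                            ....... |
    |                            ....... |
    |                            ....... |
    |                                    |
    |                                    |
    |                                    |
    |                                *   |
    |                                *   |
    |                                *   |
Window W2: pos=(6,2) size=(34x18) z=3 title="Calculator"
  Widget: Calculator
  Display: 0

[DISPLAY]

                                                  
            ┏━━━━━━━━━━━━━━━━━━━━━━━━━━━━━━━━━━━┓ 
┏━━━━━━━━━━━━━━━━━━━━━━━━━━━━━━━━┓              ┃ 
┃ Calculator                     ┃──────────────┨ 
┠────────────────────────────────┨              ┃ 
┃                               0┃              ┃ 
┃┌───┬───┬───┬───┐               ┃              ┃ 
┃│ 7 │ 8 │ 9 │ ÷ │               ┃              ┃ 
┃├───┼───┼───┼───┤               ┃              ┃ 
┃│ 4 │ 5 │ 6 │ × │               ┃       .......┃ 
┃├───┼───┼───┼───┤               ┃       .......┃ 
┃│ 1 │ 2 │ 3 │ - │               ┃       .......┃ 
┃├───┼───┼───┼───┤               ┃              ┃ 
┃│ 0 │ . │ = │ + │               ┃              ┃ 
┃├───┼───┼───┼───┤               ┃              ┃ 
┃│ C │ MC│ MR│ M+│               ┃           *  ┃ 
┃└───┴───┴───┴───┘               ┃           *  ┃ 
┃                                ┃           *  ┃ 
┃                                ┃              ┃ 


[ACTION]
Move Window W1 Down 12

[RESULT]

                                                  
                                                  
┏━━━━━━━━━━━━━━━━━━━━━━━━━━━━━━━━┓━━━━━━━━┓       
┃ Calculator                     ┃━━━━━━━━━━━━━━┓ 
┠────────────────────────────────┨              ┃ 
┃                               0┃──────────────┨ 
┃┌───┬───┬───┬───┐               ┃              ┃ 
┃│ 7 │ 8 │ 9 │ ÷ │               ┃              ┃ 
┃├───┼───┼───┼───┤               ┃              ┃ 
┃│ 4 │ 5 │ 6 │ × │               ┃              ┃ 
┃├───┼───┼───┼───┤               ┃              ┃ 
┃│ 1 │ 2 │ 3 │ - │               ┃       .......┃ 
┃├───┼───┼───┼───┤               ┃       .......┃ 
┃│ 0 │ . │ = │ + │               ┃       .......┃ 
┃├───┼───┼───┼───┤               ┃              ┃ 
┃│ C │ MC│ MR│ M+│               ┃              ┃ 
┃└───┴───┴───┴───┘               ┃              ┃ 
┃                                ┃           *  ┃ 
┃                                ┃           *  ┃ 


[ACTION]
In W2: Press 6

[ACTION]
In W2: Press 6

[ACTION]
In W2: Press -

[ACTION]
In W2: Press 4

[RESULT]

                                                  
                                                  
┏━━━━━━━━━━━━━━━━━━━━━━━━━━━━━━━━┓━━━━━━━━┓       
┃ Calculator                     ┃━━━━━━━━━━━━━━┓ 
┠────────────────────────────────┨              ┃ 
┃                               4┃──────────────┨ 
┃┌───┬───┬───┬───┐               ┃              ┃ 
┃│ 7 │ 8 │ 9 │ ÷ │               ┃              ┃ 
┃├───┼───┼───┼───┤               ┃              ┃ 
┃│ 4 │ 5 │ 6 │ × │               ┃              ┃ 
┃├───┼───┼───┼───┤               ┃              ┃ 
┃│ 1 │ 2 │ 3 │ - │               ┃       .......┃ 
┃├───┼───┼───┼───┤               ┃       .......┃ 
┃│ 0 │ . │ = │ + │               ┃       .......┃ 
┃├───┼───┼───┼───┤               ┃              ┃ 
┃│ C │ MC│ MR│ M+│               ┃              ┃ 
┃└───┴───┴───┴───┘               ┃              ┃ 
┃                                ┃           *  ┃ 
┃                                ┃           *  ┃ 


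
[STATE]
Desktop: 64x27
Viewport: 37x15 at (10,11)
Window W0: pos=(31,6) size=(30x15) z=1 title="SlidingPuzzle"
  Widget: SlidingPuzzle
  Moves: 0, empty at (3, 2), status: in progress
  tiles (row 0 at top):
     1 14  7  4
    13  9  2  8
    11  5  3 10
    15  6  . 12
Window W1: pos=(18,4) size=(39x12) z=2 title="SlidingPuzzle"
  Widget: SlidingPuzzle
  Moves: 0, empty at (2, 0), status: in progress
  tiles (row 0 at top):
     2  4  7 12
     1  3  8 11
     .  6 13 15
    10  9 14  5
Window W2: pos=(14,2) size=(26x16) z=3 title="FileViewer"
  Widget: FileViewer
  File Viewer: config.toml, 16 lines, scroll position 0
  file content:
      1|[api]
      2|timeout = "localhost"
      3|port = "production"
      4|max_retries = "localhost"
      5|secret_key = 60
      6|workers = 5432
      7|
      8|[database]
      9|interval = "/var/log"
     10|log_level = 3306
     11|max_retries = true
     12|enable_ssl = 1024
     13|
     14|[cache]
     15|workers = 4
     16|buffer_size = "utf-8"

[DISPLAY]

    ┃                       ░┃       
    ┃[database]             ░┃       
    ┃interval = "/var/log"  ░┃       
    ┃log_level = 3306       ░┃       
    ┃max_retries = true     ░┃━━━━━━━
    ┃enable_ssl = 1024      ▼┃6 │    
    ┗━━━━━━━━━━━━━━━━━━━━━━━━┛──┴────
                     ┃Moves: 0       
                     ┃               
                     ┗━━━━━━━━━━━━━━━
                                     
                                     
                                     
                                     
                                     


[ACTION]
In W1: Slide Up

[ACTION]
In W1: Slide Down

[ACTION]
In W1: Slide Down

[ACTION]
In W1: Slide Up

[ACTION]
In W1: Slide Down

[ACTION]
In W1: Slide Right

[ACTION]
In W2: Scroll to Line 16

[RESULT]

    ┃max_retries = true     ░┃       
    ┃enable_ssl = 1024      ░┃       
    ┃                       ░┃       
    ┃[cache]                ░┃       
    ┃workers = 4            █┃━━━━━━━
    ┃buffer_size = "utf-8"  ▼┃6 │    
    ┗━━━━━━━━━━━━━━━━━━━━━━━━┛──┴────
                     ┃Moves: 0       
                     ┃               
                     ┗━━━━━━━━━━━━━━━
                                     
                                     
                                     
                                     
                                     


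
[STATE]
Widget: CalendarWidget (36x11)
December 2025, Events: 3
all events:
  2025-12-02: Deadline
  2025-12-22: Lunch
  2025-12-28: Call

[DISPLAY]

           December 2025            
Mo Tu We Th Fr Sa Su                
 1  2*  3  4  5  6  7               
 8  9 10 11 12 13 14                
15 16 17 18 19 20 21                
22* 23 24 25 26 27 28*              
29 30 31                            
                                    
                                    
                                    
                                    


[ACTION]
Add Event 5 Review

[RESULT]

           December 2025            
Mo Tu We Th Fr Sa Su                
 1  2*  3  4  5*  6  7              
 8  9 10 11 12 13 14                
15 16 17 18 19 20 21                
22* 23 24 25 26 27 28*              
29 30 31                            
                                    
                                    
                                    
                                    


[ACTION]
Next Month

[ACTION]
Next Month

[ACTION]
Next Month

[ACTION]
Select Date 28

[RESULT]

             March 2026             
Mo Tu We Th Fr Sa Su                
                   1                
 2  3  4  5  6  7  8                
 9 10 11 12 13 14 15                
16 17 18 19 20 21 22                
23 24 25 26 27 [28] 29              
30 31                               
                                    
                                    
                                    


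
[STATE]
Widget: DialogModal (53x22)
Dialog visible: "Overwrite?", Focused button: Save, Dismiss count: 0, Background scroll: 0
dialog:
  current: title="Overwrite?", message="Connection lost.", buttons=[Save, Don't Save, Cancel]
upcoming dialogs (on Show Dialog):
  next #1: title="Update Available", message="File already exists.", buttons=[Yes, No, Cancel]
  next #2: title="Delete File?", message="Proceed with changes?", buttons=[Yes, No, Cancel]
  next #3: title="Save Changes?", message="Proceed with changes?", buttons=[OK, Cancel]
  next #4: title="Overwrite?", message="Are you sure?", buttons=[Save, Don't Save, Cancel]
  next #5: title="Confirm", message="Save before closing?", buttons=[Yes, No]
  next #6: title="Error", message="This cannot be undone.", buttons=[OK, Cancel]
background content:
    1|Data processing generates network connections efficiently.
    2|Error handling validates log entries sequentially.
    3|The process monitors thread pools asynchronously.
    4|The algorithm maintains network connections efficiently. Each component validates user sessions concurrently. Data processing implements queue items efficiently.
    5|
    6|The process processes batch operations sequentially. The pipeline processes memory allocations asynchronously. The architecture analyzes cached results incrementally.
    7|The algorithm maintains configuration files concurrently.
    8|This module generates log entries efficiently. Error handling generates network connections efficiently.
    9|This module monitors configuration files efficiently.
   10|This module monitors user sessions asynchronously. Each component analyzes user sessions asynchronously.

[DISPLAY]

Data processing generates network connections efficie
Error handling validates log entries sequentially.   
The process monitors thread pools asynchronously.    
The algorithm maintains network connections efficient
                                                     
The process processes batch operations sequentially. 
The algorithm maintains configuration files concurren
This module generates log entries efficiently. Error 
This modul┌──────────────────────────────┐fficiently.
This modul│          Overwrite?          │onously. Ea
          │       Connection lost.       │           
          │ [Save]  Don't Save   Cancel  │           
          └──────────────────────────────┘           
                                                     
                                                     
                                                     
                                                     
                                                     
                                                     
                                                     
                                                     
                                                     


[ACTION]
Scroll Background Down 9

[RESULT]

This module monitors user sessions asynchronously. Ea
                                                     
                                                     
                                                     
                                                     
                                                     
                                                     
                                                     
          ┌──────────────────────────────┐           
          │          Overwrite?          │           
          │       Connection lost.       │           
          │ [Save]  Don't Save   Cancel  │           
          └──────────────────────────────┘           
                                                     
                                                     
                                                     
                                                     
                                                     
                                                     
                                                     
                                                     
                                                     


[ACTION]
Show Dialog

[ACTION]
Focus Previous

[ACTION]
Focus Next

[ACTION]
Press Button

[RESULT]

This module monitors user sessions asynchronously. Ea
                                                     
                                                     
                                                     
                                                     
                                                     
                                                     
                                                     
                                                     
                                                     
                                                     
                                                     
                                                     
                                                     
                                                     
                                                     
                                                     
                                                     
                                                     
                                                     
                                                     
                                                     


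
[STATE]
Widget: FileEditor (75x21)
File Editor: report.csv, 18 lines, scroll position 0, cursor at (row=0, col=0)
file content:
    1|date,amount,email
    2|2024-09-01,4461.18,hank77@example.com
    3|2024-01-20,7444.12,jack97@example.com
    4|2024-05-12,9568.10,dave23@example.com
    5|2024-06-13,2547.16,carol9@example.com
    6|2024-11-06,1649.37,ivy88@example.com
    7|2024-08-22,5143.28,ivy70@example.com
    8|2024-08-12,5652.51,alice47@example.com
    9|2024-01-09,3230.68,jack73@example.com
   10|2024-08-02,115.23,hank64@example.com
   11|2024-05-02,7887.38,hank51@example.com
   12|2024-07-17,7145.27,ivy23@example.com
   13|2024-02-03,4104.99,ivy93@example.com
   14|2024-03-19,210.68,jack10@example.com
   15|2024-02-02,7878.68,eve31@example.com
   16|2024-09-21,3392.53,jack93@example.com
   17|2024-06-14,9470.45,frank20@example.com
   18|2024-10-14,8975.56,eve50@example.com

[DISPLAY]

█ate,amount,email                                                         ▲
2024-09-01,4461.18,hank77@example.com                                     █
2024-01-20,7444.12,jack97@example.com                                     ░
2024-05-12,9568.10,dave23@example.com                                     ░
2024-06-13,2547.16,carol9@example.com                                     ░
2024-11-06,1649.37,ivy88@example.com                                      ░
2024-08-22,5143.28,ivy70@example.com                                      ░
2024-08-12,5652.51,alice47@example.com                                    ░
2024-01-09,3230.68,jack73@example.com                                     ░
2024-08-02,115.23,hank64@example.com                                      ░
2024-05-02,7887.38,hank51@example.com                                     ░
2024-07-17,7145.27,ivy23@example.com                                      ░
2024-02-03,4104.99,ivy93@example.com                                      ░
2024-03-19,210.68,jack10@example.com                                      ░
2024-02-02,7878.68,eve31@example.com                                      ░
2024-09-21,3392.53,jack93@example.com                                     ░
2024-06-14,9470.45,frank20@example.com                                    ░
2024-10-14,8975.56,eve50@example.com                                      ░
                                                                          ░
                                                                          ░
                                                                          ▼


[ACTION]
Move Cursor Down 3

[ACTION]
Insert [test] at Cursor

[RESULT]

date,amount,email                                                         ▲
2024-09-01,4461.18,hank77@example.com                                     █
2024-01-20,7444.12,jack97@example.com                                     ░
test█024-05-12,9568.10,dave23@example.com                                 ░
2024-06-13,2547.16,carol9@example.com                                     ░
2024-11-06,1649.37,ivy88@example.com                                      ░
2024-08-22,5143.28,ivy70@example.com                                      ░
2024-08-12,5652.51,alice47@example.com                                    ░
2024-01-09,3230.68,jack73@example.com                                     ░
2024-08-02,115.23,hank64@example.com                                      ░
2024-05-02,7887.38,hank51@example.com                                     ░
2024-07-17,7145.27,ivy23@example.com                                      ░
2024-02-03,4104.99,ivy93@example.com                                      ░
2024-03-19,210.68,jack10@example.com                                      ░
2024-02-02,7878.68,eve31@example.com                                      ░
2024-09-21,3392.53,jack93@example.com                                     ░
2024-06-14,9470.45,frank20@example.com                                    ░
2024-10-14,8975.56,eve50@example.com                                      ░
                                                                          ░
                                                                          ░
                                                                          ▼


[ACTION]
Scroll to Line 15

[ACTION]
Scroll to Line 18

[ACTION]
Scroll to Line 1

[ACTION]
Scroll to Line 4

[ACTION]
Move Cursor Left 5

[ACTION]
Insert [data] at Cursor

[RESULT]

date,amount,email                                                         ▲
2024-09-01,4461.18,hank77@example.com                                     █
2024-01-20,7444.12,jack97@example.com                                     ░
data█est2024-05-12,9568.10,dave23@example.com                             ░
2024-06-13,2547.16,carol9@example.com                                     ░
2024-11-06,1649.37,ivy88@example.com                                      ░
2024-08-22,5143.28,ivy70@example.com                                      ░
2024-08-12,5652.51,alice47@example.com                                    ░
2024-01-09,3230.68,jack73@example.com                                     ░
2024-08-02,115.23,hank64@example.com                                      ░
2024-05-02,7887.38,hank51@example.com                                     ░
2024-07-17,7145.27,ivy23@example.com                                      ░
2024-02-03,4104.99,ivy93@example.com                                      ░
2024-03-19,210.68,jack10@example.com                                      ░
2024-02-02,7878.68,eve31@example.com                                      ░
2024-09-21,3392.53,jack93@example.com                                     ░
2024-06-14,9470.45,frank20@example.com                                    ░
2024-10-14,8975.56,eve50@example.com                                      ░
                                                                          ░
                                                                          ░
                                                                          ▼


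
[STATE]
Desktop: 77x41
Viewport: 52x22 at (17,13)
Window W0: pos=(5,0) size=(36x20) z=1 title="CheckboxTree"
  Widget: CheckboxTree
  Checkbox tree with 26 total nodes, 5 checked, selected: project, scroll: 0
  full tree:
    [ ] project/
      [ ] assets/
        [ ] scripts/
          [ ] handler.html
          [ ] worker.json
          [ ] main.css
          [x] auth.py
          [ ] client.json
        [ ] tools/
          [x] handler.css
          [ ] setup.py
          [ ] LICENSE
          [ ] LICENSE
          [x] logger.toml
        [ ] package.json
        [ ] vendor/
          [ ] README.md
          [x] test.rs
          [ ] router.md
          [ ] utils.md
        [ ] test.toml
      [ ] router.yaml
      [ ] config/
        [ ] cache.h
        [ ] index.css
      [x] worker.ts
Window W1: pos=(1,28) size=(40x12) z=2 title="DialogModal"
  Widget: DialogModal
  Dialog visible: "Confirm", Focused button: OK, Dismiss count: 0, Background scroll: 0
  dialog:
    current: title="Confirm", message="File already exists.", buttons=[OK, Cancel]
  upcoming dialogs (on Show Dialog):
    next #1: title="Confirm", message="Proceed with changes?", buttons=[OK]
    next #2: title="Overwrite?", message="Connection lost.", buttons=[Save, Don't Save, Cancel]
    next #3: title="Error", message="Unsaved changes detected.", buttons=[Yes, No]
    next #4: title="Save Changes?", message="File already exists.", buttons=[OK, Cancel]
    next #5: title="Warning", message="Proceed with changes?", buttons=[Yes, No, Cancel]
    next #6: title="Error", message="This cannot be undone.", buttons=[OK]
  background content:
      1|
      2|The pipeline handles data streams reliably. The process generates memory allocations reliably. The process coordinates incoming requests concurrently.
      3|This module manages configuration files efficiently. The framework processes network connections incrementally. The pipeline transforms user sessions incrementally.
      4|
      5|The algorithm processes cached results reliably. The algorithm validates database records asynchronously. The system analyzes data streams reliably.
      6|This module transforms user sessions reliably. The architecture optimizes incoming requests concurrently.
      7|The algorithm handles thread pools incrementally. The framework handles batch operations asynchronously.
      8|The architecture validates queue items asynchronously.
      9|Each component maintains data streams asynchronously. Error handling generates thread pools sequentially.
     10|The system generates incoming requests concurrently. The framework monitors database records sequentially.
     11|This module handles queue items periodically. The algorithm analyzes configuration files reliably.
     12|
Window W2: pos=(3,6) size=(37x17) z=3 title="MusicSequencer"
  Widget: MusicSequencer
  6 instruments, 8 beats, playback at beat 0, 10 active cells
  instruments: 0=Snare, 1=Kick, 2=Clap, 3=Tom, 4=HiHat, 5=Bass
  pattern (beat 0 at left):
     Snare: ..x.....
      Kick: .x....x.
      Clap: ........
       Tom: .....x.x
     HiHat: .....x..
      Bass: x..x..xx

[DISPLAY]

█                     ┃┃                            
·                     ┃┃                            
█                     ┃┃                            
                      ┃┃                            
                      ┃┃                            
                      ┃┃                            
                      ┃┛                            
                      ┃                             
                      ┃                             
━━━━━━━━━━━━━━━━━━━━━━┛                             
                                                    
                                                    
                                                    
                                                    
                                                    
━━━━━━━━━━━━━━━━━━━━━━━┓                            
                       ┃                            
───────────────────────┨                            
                       ┃                            
───────────────┐ms reli┃                            
Confirm        │on file┃                            
lready exists. │       ┃                            


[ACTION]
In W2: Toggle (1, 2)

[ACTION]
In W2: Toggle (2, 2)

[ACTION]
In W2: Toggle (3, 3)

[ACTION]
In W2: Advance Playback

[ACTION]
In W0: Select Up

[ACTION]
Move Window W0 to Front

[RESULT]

setup.py               ┃                            
LICENSE                ┃                            
LICENSE                ┃                            
logger.toml            ┃                            
ckage.json             ┃                            
ndor/                  ┃                            
━━━━━━━━━━━━━━━━━━━━━━━┛                            
                      ┃                             
                      ┃                             
━━━━━━━━━━━━━━━━━━━━━━┛                             
                                                    
                                                    
                                                    
                                                    
                                                    
━━━━━━━━━━━━━━━━━━━━━━━┓                            
                       ┃                            
───────────────────────┨                            
                       ┃                            
───────────────┐ms reli┃                            
Confirm        │on file┃                            
lready exists. │       ┃                            
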